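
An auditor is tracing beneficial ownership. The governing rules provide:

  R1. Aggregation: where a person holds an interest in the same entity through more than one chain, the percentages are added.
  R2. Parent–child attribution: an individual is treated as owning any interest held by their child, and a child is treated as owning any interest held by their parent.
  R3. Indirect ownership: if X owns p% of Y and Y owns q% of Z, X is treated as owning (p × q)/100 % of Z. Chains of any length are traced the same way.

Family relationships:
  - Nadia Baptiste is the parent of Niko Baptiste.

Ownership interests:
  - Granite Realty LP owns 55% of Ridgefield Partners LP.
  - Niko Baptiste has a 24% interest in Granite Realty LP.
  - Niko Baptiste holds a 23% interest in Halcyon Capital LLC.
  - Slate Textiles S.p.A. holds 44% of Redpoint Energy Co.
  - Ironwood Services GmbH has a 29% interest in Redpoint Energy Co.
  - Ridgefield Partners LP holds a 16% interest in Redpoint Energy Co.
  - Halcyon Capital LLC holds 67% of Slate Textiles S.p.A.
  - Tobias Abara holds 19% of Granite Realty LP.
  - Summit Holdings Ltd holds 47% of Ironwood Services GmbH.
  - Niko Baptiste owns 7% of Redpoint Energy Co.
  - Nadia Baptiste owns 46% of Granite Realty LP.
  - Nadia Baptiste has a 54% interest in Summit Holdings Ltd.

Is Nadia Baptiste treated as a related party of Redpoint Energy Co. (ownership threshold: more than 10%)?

Yes

By parent–child attribution (R2), Nadia Baptiste is treated as also owning Niko Baptiste's interest in Granite Realty LP, giving 46% + 24% = 70%.
By parent–child attribution (R2), Nadia Baptiste is treated as owning Niko Baptiste's 23% interest in Halcyon Capital LLC.
By parent–child attribution (R2), Nadia Baptiste is treated as owning Niko Baptiste's 7% interest in Redpoint Energy Co.
Chain via Granite Realty LP → Ridgefield Partners LP (R3): 70% × 55% × 16% = 6.16% of Redpoint Energy Co.
Chain via Summit Holdings Ltd → Ironwood Services GmbH (R3): 54% × 47% × 29% = 7.3602% of Redpoint Energy Co.
Chain via Halcyon Capital LLC → Slate Textiles S.p.A. (R3): 23% × 67% × 44% = 6.7804% of Redpoint Energy Co.
Direct interest in Redpoint Energy Co: 7%.
Aggregating (R1): 6.16% + 7.3602% + 6.7804% + 7% = 27.3006%.
27.3006% exceeds the 10% threshold, so Nadia is a related party to Redpoint Energy Co.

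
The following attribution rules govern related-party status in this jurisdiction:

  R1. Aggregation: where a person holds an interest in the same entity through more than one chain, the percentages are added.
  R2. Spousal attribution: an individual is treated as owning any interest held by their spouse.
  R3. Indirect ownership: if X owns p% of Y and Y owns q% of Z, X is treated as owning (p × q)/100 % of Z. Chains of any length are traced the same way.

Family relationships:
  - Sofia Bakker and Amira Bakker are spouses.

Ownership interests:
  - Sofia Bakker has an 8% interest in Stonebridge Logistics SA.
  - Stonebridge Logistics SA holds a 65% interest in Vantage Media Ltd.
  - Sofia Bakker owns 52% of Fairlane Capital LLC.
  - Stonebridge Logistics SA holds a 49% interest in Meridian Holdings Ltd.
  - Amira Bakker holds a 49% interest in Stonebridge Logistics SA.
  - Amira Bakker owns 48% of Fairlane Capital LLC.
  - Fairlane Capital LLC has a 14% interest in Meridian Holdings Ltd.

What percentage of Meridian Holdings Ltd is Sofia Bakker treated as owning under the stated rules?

41.93%

By spousal attribution (R2), Sofia Bakker is treated as also owning Amira Bakker's interest in Fairlane Capital LLC, giving 52% + 48% = 100%.
By spousal attribution (R2), Sofia Bakker is treated as also owning Amira Bakker's interest in Stonebridge Logistics SA, giving 8% + 49% = 57%.
Chain via Fairlane Capital LLC (R3): 100% × 14% = 14% of Meridian Holdings Ltd.
Chain via Stonebridge Logistics SA (R3): 57% × 49% = 27.93% of Meridian Holdings Ltd.
Aggregating (R1): 14% + 27.93% = 41.93%.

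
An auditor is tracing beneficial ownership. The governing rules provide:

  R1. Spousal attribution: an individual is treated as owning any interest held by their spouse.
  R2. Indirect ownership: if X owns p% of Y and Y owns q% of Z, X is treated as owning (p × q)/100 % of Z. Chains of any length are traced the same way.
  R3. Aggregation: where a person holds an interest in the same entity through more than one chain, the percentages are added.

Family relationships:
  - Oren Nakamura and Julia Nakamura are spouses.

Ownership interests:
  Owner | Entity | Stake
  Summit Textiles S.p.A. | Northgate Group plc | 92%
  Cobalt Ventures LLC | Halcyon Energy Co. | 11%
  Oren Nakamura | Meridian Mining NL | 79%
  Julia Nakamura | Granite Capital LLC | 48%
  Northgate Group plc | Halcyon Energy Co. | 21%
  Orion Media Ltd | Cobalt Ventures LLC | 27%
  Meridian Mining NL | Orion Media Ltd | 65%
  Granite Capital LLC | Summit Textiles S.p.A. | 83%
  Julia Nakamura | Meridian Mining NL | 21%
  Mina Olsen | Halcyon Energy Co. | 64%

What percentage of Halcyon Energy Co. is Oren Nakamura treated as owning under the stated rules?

By spousal attribution (R1), Oren Nakamura is treated as also owning Julia Nakamura's interest in Meridian Mining NL, giving 79% + 21% = 100%.
By spousal attribution (R1), Oren Nakamura is treated as owning Julia Nakamura's 48% interest in Granite Capital LLC.
Chain via Meridian Mining NL → Orion Media Ltd → Cobalt Ventures LLC (R2): 100% × 65% × 27% × 11% = 1.9305% of Halcyon Energy Co.
Chain via Granite Capital LLC → Summit Textiles S.p.A. → Northgate Group plc (R2): 48% × 83% × 92% × 21% = 7.697088% of Halcyon Energy Co.
Aggregating (R3): 1.9305% + 7.697088% = 9.627588%.

9.627588%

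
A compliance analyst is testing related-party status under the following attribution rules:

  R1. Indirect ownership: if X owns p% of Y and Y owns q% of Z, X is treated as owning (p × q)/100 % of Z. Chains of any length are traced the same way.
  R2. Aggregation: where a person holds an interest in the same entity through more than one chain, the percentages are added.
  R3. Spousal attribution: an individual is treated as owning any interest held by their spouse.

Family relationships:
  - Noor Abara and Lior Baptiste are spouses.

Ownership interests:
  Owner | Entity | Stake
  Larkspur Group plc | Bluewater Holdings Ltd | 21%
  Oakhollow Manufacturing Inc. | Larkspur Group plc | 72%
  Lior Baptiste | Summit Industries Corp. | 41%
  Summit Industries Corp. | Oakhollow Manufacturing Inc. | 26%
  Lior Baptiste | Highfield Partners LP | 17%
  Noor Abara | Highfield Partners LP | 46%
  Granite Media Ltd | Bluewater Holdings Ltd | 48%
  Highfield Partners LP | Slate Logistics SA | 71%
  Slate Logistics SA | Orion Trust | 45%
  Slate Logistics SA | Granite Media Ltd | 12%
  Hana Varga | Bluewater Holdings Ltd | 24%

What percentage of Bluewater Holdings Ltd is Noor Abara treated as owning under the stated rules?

4.18824%

By spousal attribution (R3), Noor Abara is treated as also owning Lior Baptiste's interest in Highfield Partners LP, giving 46% + 17% = 63%.
By spousal attribution (R3), Noor Abara is treated as owning Lior Baptiste's 41% interest in Summit Industries Corp.
Chain via Highfield Partners LP → Slate Logistics SA → Granite Media Ltd (R1): 63% × 71% × 12% × 48% = 2.576448% of Bluewater Holdings Ltd.
Chain via Summit Industries Corp. → Oakhollow Manufacturing Inc. → Larkspur Group plc (R1): 41% × 26% × 72% × 21% = 1.611792% of Bluewater Holdings Ltd.
Aggregating (R2): 2.576448% + 1.611792% = 4.18824%.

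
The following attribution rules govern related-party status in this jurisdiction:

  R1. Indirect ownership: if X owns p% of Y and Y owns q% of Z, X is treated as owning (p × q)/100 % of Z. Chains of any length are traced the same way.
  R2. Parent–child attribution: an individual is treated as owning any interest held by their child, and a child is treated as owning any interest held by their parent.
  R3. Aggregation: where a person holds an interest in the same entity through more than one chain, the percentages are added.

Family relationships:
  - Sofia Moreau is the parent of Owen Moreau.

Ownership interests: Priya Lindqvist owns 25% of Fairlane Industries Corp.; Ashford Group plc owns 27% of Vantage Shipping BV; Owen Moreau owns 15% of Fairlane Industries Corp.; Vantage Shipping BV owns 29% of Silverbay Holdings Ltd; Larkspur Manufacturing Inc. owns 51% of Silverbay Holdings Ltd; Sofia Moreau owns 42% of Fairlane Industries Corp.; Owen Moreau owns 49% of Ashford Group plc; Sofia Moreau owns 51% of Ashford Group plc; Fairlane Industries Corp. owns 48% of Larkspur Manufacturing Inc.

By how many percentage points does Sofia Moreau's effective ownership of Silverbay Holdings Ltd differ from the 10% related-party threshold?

11.7836

By parent–child attribution (R2), Sofia Moreau is treated as also owning Owen Moreau's interest in Fairlane Industries Corp, giving 42% + 15% = 57%.
By parent–child attribution (R2), Sofia Moreau is treated as also owning Owen Moreau's interest in Ashford Group plc, giving 51% + 49% = 100%.
Chain via Fairlane Industries Corp. → Larkspur Manufacturing Inc. (R1): 57% × 48% × 51% = 13.9536% of Silverbay Holdings Ltd.
Chain via Ashford Group plc → Vantage Shipping BV (R1): 100% × 27% × 29% = 7.83% of Silverbay Holdings Ltd.
Aggregating (R3): 13.9536% + 7.83% = 21.7836%.
21.7836% exceeds the 10% threshold by 11.7836 percentage points.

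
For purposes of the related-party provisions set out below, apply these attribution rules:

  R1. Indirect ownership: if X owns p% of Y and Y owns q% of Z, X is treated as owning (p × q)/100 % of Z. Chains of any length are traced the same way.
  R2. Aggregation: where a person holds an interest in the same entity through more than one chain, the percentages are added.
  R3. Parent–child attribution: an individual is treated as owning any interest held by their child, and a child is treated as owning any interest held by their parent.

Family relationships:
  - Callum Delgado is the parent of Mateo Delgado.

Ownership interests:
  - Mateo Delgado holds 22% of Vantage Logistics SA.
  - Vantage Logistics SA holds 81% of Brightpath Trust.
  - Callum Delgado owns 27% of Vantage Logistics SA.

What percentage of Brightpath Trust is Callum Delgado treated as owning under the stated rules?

By parent–child attribution (R3), Callum Delgado is treated as also owning Mateo Delgado's interest in Vantage Logistics SA, giving 27% + 22% = 49%.
Chain via Vantage Logistics SA (R1): 49% × 81% = 39.69% of Brightpath Trust.

39.69%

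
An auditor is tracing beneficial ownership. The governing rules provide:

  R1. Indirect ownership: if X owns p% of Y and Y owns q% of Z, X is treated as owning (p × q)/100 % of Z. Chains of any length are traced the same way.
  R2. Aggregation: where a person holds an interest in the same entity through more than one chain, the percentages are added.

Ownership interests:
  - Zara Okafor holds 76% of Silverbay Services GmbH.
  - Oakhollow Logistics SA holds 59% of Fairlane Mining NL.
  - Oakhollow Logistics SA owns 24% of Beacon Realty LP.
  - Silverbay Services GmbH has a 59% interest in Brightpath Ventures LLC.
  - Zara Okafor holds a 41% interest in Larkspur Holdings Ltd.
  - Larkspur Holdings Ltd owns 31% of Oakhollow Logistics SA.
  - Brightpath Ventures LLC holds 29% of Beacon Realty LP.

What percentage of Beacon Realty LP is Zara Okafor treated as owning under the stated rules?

16.054%

Chain via Larkspur Holdings Ltd → Oakhollow Logistics SA (R1): 41% × 31% × 24% = 3.0504% of Beacon Realty LP.
Chain via Silverbay Services GmbH → Brightpath Ventures LLC (R1): 76% × 59% × 29% = 13.0036% of Beacon Realty LP.
Aggregating (R2): 3.0504% + 13.0036% = 16.054%.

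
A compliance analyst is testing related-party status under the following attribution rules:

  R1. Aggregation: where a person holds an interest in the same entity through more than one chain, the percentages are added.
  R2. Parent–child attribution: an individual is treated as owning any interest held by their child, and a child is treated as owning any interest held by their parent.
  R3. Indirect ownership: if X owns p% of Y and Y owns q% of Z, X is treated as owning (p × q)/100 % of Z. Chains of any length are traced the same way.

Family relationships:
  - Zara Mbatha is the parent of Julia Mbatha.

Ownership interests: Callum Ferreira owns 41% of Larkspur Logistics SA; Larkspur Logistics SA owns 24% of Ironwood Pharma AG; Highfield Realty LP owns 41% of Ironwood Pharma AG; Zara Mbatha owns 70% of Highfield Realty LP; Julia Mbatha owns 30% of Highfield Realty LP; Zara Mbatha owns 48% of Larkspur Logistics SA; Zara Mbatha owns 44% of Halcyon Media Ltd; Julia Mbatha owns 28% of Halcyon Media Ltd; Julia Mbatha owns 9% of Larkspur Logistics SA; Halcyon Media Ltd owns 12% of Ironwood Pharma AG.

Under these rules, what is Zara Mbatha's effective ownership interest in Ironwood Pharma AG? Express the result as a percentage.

63.32%

By parent–child attribution (R2), Zara Mbatha is treated as also owning Julia Mbatha's interest in Highfield Realty LP, giving 70% + 30% = 100%.
By parent–child attribution (R2), Zara Mbatha is treated as also owning Julia Mbatha's interest in Halcyon Media Ltd, giving 44% + 28% = 72%.
By parent–child attribution (R2), Zara Mbatha is treated as also owning Julia Mbatha's interest in Larkspur Logistics SA, giving 48% + 9% = 57%.
Chain via Highfield Realty LP (R3): 100% × 41% = 41% of Ironwood Pharma AG.
Chain via Halcyon Media Ltd (R3): 72% × 12% = 8.64% of Ironwood Pharma AG.
Chain via Larkspur Logistics SA (R3): 57% × 24% = 13.68% of Ironwood Pharma AG.
Aggregating (R1): 41% + 8.64% + 13.68% = 63.32%.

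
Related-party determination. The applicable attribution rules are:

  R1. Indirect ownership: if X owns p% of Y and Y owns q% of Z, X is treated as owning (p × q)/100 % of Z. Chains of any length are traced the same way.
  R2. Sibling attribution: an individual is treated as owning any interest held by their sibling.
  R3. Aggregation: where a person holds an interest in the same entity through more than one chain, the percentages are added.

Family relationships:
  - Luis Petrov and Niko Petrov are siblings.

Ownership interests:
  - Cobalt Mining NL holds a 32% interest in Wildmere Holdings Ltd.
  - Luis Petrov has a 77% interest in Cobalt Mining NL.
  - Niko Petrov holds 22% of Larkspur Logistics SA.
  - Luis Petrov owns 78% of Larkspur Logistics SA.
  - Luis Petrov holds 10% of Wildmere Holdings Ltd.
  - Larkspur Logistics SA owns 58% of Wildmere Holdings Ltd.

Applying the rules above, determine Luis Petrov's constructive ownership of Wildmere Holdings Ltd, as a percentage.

92.64%

By sibling attribution (R2), Luis Petrov is treated as also owning Niko Petrov's interest in Larkspur Logistics SA, giving 78% + 22% = 100%.
Chain via Cobalt Mining NL (R1): 77% × 32% = 24.64% of Wildmere Holdings Ltd.
Chain via Larkspur Logistics SA (R1): 100% × 58% = 58% of Wildmere Holdings Ltd.
Direct interest in Wildmere Holdings Ltd: 10%.
Aggregating (R3): 24.64% + 58% + 10% = 92.64%.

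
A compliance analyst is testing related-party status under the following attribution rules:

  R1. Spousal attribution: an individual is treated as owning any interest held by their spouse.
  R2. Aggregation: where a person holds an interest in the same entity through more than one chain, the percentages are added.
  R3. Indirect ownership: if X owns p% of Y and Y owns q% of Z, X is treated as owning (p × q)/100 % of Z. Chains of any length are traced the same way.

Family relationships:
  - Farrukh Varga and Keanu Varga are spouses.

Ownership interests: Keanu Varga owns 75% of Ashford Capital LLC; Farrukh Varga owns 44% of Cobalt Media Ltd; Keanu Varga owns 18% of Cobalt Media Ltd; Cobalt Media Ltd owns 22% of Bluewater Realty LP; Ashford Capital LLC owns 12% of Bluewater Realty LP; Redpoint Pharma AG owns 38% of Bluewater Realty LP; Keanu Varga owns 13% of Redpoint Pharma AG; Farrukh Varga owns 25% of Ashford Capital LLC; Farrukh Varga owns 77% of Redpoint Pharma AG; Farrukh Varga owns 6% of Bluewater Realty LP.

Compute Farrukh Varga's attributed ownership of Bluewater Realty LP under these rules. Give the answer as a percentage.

By spousal attribution (R1), Farrukh Varga is treated as also owning Keanu Varga's interest in Ashford Capital LLC, giving 25% + 75% = 100%.
By spousal attribution (R1), Farrukh Varga is treated as also owning Keanu Varga's interest in Redpoint Pharma AG, giving 77% + 13% = 90%.
By spousal attribution (R1), Farrukh Varga is treated as also owning Keanu Varga's interest in Cobalt Media Ltd, giving 44% + 18% = 62%.
Chain via Ashford Capital LLC (R3): 100% × 12% = 12% of Bluewater Realty LP.
Chain via Redpoint Pharma AG (R3): 90% × 38% = 34.2% of Bluewater Realty LP.
Chain via Cobalt Media Ltd (R3): 62% × 22% = 13.64% of Bluewater Realty LP.
Direct interest in Bluewater Realty LP: 6%.
Aggregating (R2): 12% + 34.2% + 13.64% + 6% = 65.84%.

65.84%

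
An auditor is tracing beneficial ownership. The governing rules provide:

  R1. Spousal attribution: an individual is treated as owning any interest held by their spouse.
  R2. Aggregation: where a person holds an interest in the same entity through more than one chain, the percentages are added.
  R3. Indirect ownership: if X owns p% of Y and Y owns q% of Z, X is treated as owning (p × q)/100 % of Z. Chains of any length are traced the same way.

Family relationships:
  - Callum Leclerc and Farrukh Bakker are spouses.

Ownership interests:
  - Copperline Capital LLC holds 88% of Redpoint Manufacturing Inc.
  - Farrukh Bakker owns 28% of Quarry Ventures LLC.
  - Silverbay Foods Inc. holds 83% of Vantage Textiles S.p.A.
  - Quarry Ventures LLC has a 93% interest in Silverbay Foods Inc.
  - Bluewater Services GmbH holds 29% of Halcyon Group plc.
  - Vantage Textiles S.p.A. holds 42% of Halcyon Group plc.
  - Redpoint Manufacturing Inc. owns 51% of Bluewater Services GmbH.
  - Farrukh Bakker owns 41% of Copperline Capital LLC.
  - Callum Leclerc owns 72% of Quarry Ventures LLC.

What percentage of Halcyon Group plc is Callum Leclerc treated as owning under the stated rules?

37.756032%

By spousal attribution (R1), Callum Leclerc is treated as also owning Farrukh Bakker's interest in Quarry Ventures LLC, giving 72% + 28% = 100%.
By spousal attribution (R1), Callum Leclerc is treated as owning Farrukh Bakker's 41% interest in Copperline Capital LLC.
Chain via Quarry Ventures LLC → Silverbay Foods Inc. → Vantage Textiles S.p.A. (R3): 100% × 93% × 83% × 42% = 32.4198% of Halcyon Group plc.
Chain via Copperline Capital LLC → Redpoint Manufacturing Inc. → Bluewater Services GmbH (R3): 41% × 88% × 51% × 29% = 5.336232% of Halcyon Group plc.
Aggregating (R2): 32.4198% + 5.336232% = 37.756032%.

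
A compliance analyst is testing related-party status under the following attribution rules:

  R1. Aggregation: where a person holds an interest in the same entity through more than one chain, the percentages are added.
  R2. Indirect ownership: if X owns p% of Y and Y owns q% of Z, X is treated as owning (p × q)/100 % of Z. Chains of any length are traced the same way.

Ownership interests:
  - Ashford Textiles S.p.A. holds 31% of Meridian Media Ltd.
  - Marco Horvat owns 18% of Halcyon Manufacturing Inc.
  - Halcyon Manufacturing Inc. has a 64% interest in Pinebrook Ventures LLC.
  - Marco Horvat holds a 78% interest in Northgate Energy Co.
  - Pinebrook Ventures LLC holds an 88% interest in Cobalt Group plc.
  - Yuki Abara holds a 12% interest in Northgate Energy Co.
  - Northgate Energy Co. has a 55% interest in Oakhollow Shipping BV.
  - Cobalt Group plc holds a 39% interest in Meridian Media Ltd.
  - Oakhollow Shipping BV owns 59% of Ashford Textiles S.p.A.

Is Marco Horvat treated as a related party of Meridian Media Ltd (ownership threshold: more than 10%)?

Chain via Halcyon Manufacturing Inc. → Pinebrook Ventures LLC → Cobalt Group plc (R2): 18% × 64% × 88% × 39% = 3.953664% of Meridian Media Ltd.
Chain via Northgate Energy Co. → Oakhollow Shipping BV → Ashford Textiles S.p.A. (R2): 78% × 55% × 59% × 31% = 7.84641% of Meridian Media Ltd.
Aggregating (R1): 3.953664% + 7.84641% = 11.800074%.
11.800074% exceeds the 10% threshold, so Marco is a related party to Meridian Media Ltd.

Yes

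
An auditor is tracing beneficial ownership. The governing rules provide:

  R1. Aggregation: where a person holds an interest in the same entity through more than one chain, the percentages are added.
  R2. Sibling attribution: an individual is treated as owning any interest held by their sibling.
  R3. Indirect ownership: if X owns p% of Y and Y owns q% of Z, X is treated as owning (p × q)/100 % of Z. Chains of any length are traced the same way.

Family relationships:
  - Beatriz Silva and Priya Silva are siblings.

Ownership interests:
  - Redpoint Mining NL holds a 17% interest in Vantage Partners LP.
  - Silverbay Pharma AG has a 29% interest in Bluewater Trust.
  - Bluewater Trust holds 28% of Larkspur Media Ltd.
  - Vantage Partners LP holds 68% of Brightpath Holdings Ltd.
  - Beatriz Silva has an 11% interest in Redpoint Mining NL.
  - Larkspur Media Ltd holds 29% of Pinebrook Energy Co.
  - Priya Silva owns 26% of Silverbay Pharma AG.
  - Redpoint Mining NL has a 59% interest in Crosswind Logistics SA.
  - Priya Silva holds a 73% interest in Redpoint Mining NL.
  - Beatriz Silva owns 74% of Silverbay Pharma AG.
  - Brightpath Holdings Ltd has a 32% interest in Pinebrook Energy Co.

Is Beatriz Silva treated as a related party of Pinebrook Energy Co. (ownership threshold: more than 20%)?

No

By sibling attribution (R2), Beatriz Silva is treated as also owning Priya Silva's interest in Redpoint Mining NL, giving 11% + 73% = 84%.
By sibling attribution (R2), Beatriz Silva is treated as also owning Priya Silva's interest in Silverbay Pharma AG, giving 74% + 26% = 100%.
Chain via Redpoint Mining NL → Vantage Partners LP → Brightpath Holdings Ltd (R3): 84% × 17% × 68% × 32% = 3.107328% of Pinebrook Energy Co.
Chain via Silverbay Pharma AG → Bluewater Trust → Larkspur Media Ltd (R3): 100% × 29% × 28% × 29% = 2.3548% of Pinebrook Energy Co.
Aggregating (R1): 3.107328% + 2.3548% = 5.462128%.
5.462128% does not exceed the 20% threshold, so Beatriz is not a related party to Pinebrook Energy Co.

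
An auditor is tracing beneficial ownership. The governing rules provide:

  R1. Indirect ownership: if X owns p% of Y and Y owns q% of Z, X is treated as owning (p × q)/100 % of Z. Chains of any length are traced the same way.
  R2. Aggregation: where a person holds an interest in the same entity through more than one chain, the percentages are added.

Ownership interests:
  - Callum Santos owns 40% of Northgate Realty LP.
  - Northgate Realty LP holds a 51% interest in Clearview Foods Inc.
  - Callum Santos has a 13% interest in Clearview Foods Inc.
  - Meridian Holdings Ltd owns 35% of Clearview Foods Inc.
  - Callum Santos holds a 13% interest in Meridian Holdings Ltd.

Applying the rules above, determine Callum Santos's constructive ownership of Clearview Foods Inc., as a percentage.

37.95%

Chain via Northgate Realty LP (R1): 40% × 51% = 20.4% of Clearview Foods Inc.
Chain via Meridian Holdings Ltd (R1): 13% × 35% = 4.55% of Clearview Foods Inc.
Direct interest in Clearview Foods Inc: 13%.
Aggregating (R2): 20.4% + 4.55% + 13% = 37.95%.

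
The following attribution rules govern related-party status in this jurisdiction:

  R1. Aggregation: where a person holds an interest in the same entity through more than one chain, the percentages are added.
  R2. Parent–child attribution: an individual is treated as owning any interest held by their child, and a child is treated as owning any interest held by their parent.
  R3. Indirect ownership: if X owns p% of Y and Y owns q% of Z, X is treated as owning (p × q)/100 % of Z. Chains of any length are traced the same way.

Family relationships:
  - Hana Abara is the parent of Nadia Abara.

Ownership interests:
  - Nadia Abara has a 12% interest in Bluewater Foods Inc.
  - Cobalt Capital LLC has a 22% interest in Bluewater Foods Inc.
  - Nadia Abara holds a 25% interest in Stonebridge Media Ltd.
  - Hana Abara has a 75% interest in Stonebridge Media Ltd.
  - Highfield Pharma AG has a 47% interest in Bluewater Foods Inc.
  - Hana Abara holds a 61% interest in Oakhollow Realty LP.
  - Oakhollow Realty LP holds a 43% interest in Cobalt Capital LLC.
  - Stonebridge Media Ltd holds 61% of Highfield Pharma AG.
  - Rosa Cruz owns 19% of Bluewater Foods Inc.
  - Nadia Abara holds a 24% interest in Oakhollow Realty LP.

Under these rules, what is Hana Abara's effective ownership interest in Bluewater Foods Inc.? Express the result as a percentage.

By parent–child attribution (R2), Hana Abara is treated as also owning Nadia Abara's interest in Oakhollow Realty LP, giving 61% + 24% = 85%.
By parent–child attribution (R2), Hana Abara is treated as also owning Nadia Abara's interest in Stonebridge Media Ltd, giving 75% + 25% = 100%.
By parent–child attribution (R2), Hana Abara is treated as owning Nadia Abara's 12% interest in Bluewater Foods Inc.
Chain via Oakhollow Realty LP → Cobalt Capital LLC (R3): 85% × 43% × 22% = 8.041% of Bluewater Foods Inc.
Chain via Stonebridge Media Ltd → Highfield Pharma AG (R3): 100% × 61% × 47% = 28.67% of Bluewater Foods Inc.
Direct interest in Bluewater Foods Inc: 12%.
Aggregating (R1): 8.041% + 28.67% + 12% = 48.711%.

48.711%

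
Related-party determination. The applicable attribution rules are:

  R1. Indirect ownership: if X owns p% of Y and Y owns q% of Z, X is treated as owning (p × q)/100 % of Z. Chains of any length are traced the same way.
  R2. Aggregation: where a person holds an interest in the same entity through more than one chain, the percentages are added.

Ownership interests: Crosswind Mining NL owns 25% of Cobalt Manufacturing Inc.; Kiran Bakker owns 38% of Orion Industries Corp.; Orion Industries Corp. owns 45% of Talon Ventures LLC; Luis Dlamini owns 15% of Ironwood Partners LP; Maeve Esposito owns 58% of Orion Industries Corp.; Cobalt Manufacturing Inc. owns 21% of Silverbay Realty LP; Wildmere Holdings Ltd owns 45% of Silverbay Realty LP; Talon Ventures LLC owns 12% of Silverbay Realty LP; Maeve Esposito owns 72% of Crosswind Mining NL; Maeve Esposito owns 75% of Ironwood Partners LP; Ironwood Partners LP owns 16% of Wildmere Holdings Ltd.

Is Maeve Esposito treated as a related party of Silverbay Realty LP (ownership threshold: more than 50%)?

No

Chain via Ironwood Partners LP → Wildmere Holdings Ltd (R1): 75% × 16% × 45% = 5.4% of Silverbay Realty LP.
Chain via Orion Industries Corp. → Talon Ventures LLC (R1): 58% × 45% × 12% = 3.132% of Silverbay Realty LP.
Chain via Crosswind Mining NL → Cobalt Manufacturing Inc. (R1): 72% × 25% × 21% = 3.78% of Silverbay Realty LP.
Aggregating (R2): 5.4% + 3.132% + 3.78% = 12.312%.
12.312% does not exceed the 50% threshold, so Maeve is not a related party to Silverbay Realty LP.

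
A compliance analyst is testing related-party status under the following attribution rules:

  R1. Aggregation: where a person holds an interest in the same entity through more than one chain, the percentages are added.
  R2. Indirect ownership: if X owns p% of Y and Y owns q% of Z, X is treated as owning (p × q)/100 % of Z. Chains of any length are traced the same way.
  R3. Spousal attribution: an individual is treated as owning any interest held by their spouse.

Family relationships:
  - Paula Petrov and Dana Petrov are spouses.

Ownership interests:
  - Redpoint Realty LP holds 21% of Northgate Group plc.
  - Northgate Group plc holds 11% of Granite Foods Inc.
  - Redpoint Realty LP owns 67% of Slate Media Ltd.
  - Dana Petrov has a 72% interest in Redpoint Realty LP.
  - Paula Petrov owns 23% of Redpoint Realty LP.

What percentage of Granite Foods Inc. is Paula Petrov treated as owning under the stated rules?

By spousal attribution (R3), Paula Petrov is treated as also owning Dana Petrov's interest in Redpoint Realty LP, giving 23% + 72% = 95%.
Chain via Redpoint Realty LP → Northgate Group plc (R2): 95% × 21% × 11% = 2.1945% of Granite Foods Inc.

2.1945%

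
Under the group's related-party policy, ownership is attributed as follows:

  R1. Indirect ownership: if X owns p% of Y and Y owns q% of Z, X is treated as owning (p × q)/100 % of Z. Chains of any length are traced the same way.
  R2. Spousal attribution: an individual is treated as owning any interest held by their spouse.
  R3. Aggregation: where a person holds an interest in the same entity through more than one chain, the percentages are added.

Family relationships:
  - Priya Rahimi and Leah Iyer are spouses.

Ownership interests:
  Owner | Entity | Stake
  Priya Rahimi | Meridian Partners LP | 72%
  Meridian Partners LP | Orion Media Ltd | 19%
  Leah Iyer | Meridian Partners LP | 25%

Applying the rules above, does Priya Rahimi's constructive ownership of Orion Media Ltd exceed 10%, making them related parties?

By spousal attribution (R2), Priya Rahimi is treated as also owning Leah Iyer's interest in Meridian Partners LP, giving 72% + 25% = 97%.
Chain via Meridian Partners LP (R1): 97% × 19% = 18.43% of Orion Media Ltd.
18.43% exceeds the 10% threshold, so Priya is a related party to Orion Media Ltd.

Yes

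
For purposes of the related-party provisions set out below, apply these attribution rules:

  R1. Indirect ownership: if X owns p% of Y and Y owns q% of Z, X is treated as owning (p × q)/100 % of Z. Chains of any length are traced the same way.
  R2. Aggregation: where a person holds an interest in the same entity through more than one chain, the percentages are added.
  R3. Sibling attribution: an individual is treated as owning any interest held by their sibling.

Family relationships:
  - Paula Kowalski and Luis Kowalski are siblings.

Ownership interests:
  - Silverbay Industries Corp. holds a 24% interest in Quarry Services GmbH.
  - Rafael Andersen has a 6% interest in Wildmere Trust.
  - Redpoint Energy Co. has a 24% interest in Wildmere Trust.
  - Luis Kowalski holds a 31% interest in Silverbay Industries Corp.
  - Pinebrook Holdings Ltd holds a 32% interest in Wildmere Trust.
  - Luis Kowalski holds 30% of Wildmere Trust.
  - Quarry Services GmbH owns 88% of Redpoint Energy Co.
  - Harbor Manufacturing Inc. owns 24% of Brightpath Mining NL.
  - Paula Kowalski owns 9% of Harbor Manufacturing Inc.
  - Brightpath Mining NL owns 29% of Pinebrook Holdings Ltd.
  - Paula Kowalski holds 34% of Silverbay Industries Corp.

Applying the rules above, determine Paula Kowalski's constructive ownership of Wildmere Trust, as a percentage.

33.495168%

By sibling attribution (R3), Paula Kowalski is treated as also owning Luis Kowalski's interest in Silverbay Industries Corp, giving 34% + 31% = 65%.
By sibling attribution (R3), Paula Kowalski is treated as owning Luis Kowalski's 30% interest in Wildmere Trust.
Chain via Harbor Manufacturing Inc. → Brightpath Mining NL → Pinebrook Holdings Ltd (R1): 9% × 24% × 29% × 32% = 0.200448% of Wildmere Trust.
Chain via Silverbay Industries Corp. → Quarry Services GmbH → Redpoint Energy Co. (R1): 65% × 24% × 88% × 24% = 3.29472% of Wildmere Trust.
Direct interest in Wildmere Trust: 30%.
Aggregating (R2): 0.200448% + 3.29472% + 30% = 33.495168%.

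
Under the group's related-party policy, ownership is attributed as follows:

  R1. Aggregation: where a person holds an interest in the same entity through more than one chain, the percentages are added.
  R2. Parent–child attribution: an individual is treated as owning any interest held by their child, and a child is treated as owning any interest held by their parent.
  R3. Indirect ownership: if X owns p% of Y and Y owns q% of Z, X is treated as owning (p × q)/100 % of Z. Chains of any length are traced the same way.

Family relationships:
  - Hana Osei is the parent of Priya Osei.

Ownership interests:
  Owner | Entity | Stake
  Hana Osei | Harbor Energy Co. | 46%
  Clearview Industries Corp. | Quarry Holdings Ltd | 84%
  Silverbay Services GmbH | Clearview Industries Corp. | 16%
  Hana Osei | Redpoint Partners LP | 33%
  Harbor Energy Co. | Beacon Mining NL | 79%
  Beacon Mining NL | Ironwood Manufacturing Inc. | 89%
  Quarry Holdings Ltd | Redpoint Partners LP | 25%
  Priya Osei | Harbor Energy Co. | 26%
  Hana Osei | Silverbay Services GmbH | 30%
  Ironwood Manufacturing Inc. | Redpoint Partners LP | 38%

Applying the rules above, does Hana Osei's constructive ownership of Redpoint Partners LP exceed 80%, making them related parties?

No

By parent–child attribution (R2), Hana Osei is treated as also owning Priya Osei's interest in Harbor Energy Co, giving 46% + 26% = 72%.
Chain via Harbor Energy Co. → Beacon Mining NL → Ironwood Manufacturing Inc. (R3): 72% × 79% × 89% × 38% = 19.236816% of Redpoint Partners LP.
Chain via Silverbay Services GmbH → Clearview Industries Corp. → Quarry Holdings Ltd (R3): 30% × 16% × 84% × 25% = 1.008% of Redpoint Partners LP.
Direct interest in Redpoint Partners LP: 33%.
Aggregating (R1): 19.236816% + 1.008% + 33% = 53.244816%.
53.244816% does not exceed the 80% threshold, so Hana is not a related party to Redpoint Partners LP.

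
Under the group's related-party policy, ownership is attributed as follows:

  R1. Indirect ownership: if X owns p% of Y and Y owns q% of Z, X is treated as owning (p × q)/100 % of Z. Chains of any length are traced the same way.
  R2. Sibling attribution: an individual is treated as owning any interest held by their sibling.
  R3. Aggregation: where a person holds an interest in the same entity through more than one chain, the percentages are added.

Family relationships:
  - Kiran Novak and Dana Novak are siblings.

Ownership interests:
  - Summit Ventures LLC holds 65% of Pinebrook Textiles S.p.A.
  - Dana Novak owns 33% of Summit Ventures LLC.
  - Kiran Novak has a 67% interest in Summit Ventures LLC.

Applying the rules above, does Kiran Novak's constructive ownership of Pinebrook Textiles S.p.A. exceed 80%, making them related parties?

No

By sibling attribution (R2), Kiran Novak is treated as also owning Dana Novak's interest in Summit Ventures LLC, giving 67% + 33% = 100%.
Chain via Summit Ventures LLC (R1): 100% × 65% = 65% of Pinebrook Textiles S.p.A.
65% does not exceed the 80% threshold, so Kiran is not a related party to Pinebrook Textiles S.p.A.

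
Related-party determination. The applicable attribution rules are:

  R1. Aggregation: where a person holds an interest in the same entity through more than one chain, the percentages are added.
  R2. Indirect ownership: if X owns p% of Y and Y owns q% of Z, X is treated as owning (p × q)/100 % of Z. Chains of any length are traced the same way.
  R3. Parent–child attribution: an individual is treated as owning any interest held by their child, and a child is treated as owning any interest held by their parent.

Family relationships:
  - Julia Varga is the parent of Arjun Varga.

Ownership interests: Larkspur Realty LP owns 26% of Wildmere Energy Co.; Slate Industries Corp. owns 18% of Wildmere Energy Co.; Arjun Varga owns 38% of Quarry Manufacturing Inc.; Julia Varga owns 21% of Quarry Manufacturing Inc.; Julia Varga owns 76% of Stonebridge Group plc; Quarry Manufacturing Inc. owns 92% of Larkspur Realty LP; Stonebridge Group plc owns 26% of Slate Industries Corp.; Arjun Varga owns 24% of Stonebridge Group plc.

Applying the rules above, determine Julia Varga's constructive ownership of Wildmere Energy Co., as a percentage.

By parent–child attribution (R3), Julia Varga is treated as also owning Arjun Varga's interest in Stonebridge Group plc, giving 76% + 24% = 100%.
By parent–child attribution (R3), Julia Varga is treated as also owning Arjun Varga's interest in Quarry Manufacturing Inc, giving 21% + 38% = 59%.
Chain via Stonebridge Group plc → Slate Industries Corp. (R2): 100% × 26% × 18% = 4.68% of Wildmere Energy Co.
Chain via Quarry Manufacturing Inc. → Larkspur Realty LP (R2): 59% × 92% × 26% = 14.1128% of Wildmere Energy Co.
Aggregating (R1): 4.68% + 14.1128% = 18.7928%.

18.7928%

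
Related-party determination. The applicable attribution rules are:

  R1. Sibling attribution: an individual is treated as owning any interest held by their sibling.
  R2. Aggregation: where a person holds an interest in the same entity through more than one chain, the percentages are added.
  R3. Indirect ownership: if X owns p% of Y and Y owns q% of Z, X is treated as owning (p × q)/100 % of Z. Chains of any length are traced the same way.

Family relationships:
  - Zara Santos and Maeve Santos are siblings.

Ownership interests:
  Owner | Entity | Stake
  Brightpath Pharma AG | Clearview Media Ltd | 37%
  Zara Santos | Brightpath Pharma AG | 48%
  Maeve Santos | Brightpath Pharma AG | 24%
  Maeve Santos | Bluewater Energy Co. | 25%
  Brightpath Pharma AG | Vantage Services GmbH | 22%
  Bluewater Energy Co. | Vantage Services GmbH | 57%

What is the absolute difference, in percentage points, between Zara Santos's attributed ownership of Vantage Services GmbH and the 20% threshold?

By sibling attribution (R1), Zara Santos is treated as also owning Maeve Santos's interest in Brightpath Pharma AG, giving 48% + 24% = 72%.
By sibling attribution (R1), Zara Santos is treated as owning Maeve Santos's 25% interest in Bluewater Energy Co.
Chain via Brightpath Pharma AG (R3): 72% × 22% = 15.84% of Vantage Services GmbH.
Chain via Bluewater Energy Co. (R3): 25% × 57% = 14.25% of Vantage Services GmbH.
Aggregating (R2): 15.84% + 14.25% = 30.09%.
30.09% exceeds the 20% threshold by 10.09 percentage points.

10.09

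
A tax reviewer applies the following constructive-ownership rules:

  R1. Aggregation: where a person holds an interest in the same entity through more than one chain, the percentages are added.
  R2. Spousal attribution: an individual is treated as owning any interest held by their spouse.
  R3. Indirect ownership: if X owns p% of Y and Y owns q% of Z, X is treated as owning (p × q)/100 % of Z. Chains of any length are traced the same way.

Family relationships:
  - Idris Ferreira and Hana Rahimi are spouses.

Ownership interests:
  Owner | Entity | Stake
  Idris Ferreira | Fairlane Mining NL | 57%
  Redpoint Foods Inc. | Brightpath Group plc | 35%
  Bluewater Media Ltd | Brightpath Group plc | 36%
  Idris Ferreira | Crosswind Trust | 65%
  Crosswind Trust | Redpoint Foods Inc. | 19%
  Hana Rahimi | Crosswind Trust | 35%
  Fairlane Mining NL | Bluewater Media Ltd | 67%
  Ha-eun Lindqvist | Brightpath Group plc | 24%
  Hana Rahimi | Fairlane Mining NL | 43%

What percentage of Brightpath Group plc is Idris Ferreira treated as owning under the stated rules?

30.77%

By spousal attribution (R2), Idris Ferreira is treated as also owning Hana Rahimi's interest in Fairlane Mining NL, giving 57% + 43% = 100%.
By spousal attribution (R2), Idris Ferreira is treated as also owning Hana Rahimi's interest in Crosswind Trust, giving 65% + 35% = 100%.
Chain via Fairlane Mining NL → Bluewater Media Ltd (R3): 100% × 67% × 36% = 24.12% of Brightpath Group plc.
Chain via Crosswind Trust → Redpoint Foods Inc. (R3): 100% × 19% × 35% = 6.65% of Brightpath Group plc.
Aggregating (R1): 24.12% + 6.65% = 30.77%.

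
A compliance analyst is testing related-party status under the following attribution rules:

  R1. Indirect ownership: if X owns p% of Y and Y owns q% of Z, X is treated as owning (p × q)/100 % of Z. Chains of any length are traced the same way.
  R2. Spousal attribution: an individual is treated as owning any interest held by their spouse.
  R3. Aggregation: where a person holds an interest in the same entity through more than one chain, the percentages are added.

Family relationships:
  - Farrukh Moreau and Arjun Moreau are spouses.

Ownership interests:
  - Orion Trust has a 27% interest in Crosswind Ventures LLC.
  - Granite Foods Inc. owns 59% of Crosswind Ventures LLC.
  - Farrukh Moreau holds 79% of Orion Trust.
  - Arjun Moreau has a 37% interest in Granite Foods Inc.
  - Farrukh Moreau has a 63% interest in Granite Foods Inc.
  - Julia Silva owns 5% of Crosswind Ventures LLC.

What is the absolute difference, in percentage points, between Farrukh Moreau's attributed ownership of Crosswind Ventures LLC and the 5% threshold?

75.33

By spousal attribution (R2), Farrukh Moreau is treated as also owning Arjun Moreau's interest in Granite Foods Inc, giving 63% + 37% = 100%.
Chain via Granite Foods Inc. (R1): 100% × 59% = 59% of Crosswind Ventures LLC.
Chain via Orion Trust (R1): 79% × 27% = 21.33% of Crosswind Ventures LLC.
Aggregating (R3): 59% + 21.33% = 80.33%.
80.33% exceeds the 5% threshold by 75.33 percentage points.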